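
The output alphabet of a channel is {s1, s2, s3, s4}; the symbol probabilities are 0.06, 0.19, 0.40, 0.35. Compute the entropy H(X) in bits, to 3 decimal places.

1.758 bits

H = −Σ pᵢ log₂ pᵢ.
−0.06·log₂(0.06) = 0.2435
−0.19·log₂(0.19) = 0.4552
−0.40·log₂(0.40) = 0.5288
−0.35·log₂(0.35) = 0.5301
Sum ≈ 1.7576 → 1.758 bits.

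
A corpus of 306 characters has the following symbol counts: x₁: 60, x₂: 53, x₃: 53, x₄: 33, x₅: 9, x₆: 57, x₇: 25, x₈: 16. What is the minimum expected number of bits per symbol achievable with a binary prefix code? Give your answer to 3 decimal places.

2.863 bits/symbol

Probabilities are the counts divided by 306.
Repeatedly combine the two least-probable nodes; the expected code length is the sum of the merged weights.
merge 1/34 + 8/153 → 25/306
merge 25/306 + 25/306 → 25/153
merge 11/102 + 25/153 → 83/306
merge 53/306 + 53/306 → 53/153
merge 19/102 + 10/51 → 13/34
merge 83/306 + 53/153 → 21/34
merge 13/34 + 21/34 → 1
L = 25/306 + 25/153 + 83/306 + 53/153 + 13/34 + 21/34 + 1 = 146/51 ≈ 2.863 bits/symbol.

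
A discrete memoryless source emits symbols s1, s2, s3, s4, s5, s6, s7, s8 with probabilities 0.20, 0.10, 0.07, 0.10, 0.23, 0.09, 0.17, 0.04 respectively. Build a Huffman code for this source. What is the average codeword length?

Repeatedly combine the two least-probable nodes; the expected code length is the sum of the merged weights.
merge 1/25 + 7/100 → 11/100
merge 9/100 + 1/10 → 19/100
merge 1/10 + 11/100 → 21/100
merge 17/100 + 19/100 → 9/25
merge 1/5 + 21/100 → 41/100
merge 23/100 + 9/25 → 59/100
merge 41/100 + 59/100 → 1
L = 11/100 + 19/100 + 21/100 + 9/25 + 41/100 + 59/100 + 1 = 287/100 = 2.87 bits/symbol.

2.87 bits/symbol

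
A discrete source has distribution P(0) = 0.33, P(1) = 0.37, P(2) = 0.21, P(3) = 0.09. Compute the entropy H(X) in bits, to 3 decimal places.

H = −Σ pᵢ log₂ pᵢ.
−0.33·log₂(0.33) = 0.5278
−0.37·log₂(0.37) = 0.5307
−0.21·log₂(0.21) = 0.4728
−0.09·log₂(0.09) = 0.3127
Sum ≈ 1.8440 → 1.844 bits.

1.844 bits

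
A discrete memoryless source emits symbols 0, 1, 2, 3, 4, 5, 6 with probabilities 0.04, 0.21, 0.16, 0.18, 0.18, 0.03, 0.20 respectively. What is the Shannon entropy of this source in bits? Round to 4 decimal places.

H = −Σ pᵢ log₂ pᵢ.
−0.04·log₂(0.04) = 0.1858
−0.21·log₂(0.21) = 0.4728
−0.16·log₂(0.16) = 0.4230
−0.18·log₂(0.18) = 0.4453
−0.18·log₂(0.18) = 0.4453
−0.03·log₂(0.03) = 0.1518
−0.20·log₂(0.20) = 0.4644
Sum ≈ 2.5884 → 2.5884 bits.

2.5884 bits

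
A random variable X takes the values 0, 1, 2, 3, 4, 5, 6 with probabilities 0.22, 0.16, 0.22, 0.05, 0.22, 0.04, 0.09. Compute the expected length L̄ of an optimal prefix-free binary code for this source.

Repeatedly combine the two least-probable nodes; the expected code length is the sum of the merged weights.
merge 1/25 + 1/20 → 9/100
merge 9/100 + 9/100 → 9/50
merge 4/25 + 9/50 → 17/50
merge 11/50 + 11/50 → 11/25
merge 11/50 + 17/50 → 14/25
merge 11/25 + 14/25 → 1
L = 9/100 + 9/50 + 17/50 + 11/25 + 14/25 + 1 = 261/100 = 2.61 bits/symbol.

2.61 bits/symbol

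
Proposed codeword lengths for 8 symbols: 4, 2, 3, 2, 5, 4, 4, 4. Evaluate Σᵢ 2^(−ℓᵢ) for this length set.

0.90625

With common denominator 2^5 = 32: Σ 2^(−ℓᵢ) = 2/32 + 8/32 + 4/32 + 8/32 + 1/32 + 2/32 + 2/32 + 2/32 = 29/32 = 0.90625.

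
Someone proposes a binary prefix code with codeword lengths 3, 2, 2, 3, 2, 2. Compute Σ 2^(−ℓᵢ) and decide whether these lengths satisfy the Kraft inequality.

1.25; no

With common denominator 2^3 = 8: Σ 2^(−ℓᵢ) = 1/8 + 2/8 + 2/8 + 1/8 + 2/8 + 2/8 = 10/8 = 1.25.
Kraft's inequality requires Σ ≤ 1; here Σ = 1.25 > 1, so no such prefix code exists.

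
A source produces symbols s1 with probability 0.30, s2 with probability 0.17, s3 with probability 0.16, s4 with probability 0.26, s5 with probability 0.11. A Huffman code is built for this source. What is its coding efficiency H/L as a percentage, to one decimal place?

98.4%

Entropy H = −Σ p log₂ p ≈ 2.2343 bits.
Huffman merges: 11/100+4/25→27/100; 17/100+13/50→43/100; 27/100+3/10→57/100; 43/100+57/100→1. L = 227/100 ≈ 2.2700.
Efficiency = H/L = 2.2343/2.2700 = 98.4%.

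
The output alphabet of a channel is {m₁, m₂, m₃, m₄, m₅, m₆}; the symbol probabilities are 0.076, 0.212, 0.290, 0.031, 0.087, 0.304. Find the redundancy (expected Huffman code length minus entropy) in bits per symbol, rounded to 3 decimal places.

0.042 bits

Entropy H = −Σ p log₂ p ≈ 2.2590 bits.
Huffman merges: 31/1000+19/250→107/1000; 87/1000+107/1000→97/500; 97/500+53/250→203/500; 29/100+38/125→297/500; 203/500+297/500→1. L = 2301/1000 ≈ 2.3010.
L − H = 2.3010 − 2.2590 = 0.042 bits.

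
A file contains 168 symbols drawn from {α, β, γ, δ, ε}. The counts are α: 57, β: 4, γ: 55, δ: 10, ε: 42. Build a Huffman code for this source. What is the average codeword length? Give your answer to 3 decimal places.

Probabilities are the counts divided by 168.
Repeatedly combine the two least-probable nodes; the expected code length is the sum of the merged weights.
merge 1/42 + 5/84 → 1/12
merge 1/12 + 1/4 → 1/3
merge 55/168 + 1/3 → 37/56
merge 19/56 + 37/56 → 1
L = 1/12 + 1/3 + 37/56 + 1 = 349/168 ≈ 2.077 bits/symbol.

2.077 bits/symbol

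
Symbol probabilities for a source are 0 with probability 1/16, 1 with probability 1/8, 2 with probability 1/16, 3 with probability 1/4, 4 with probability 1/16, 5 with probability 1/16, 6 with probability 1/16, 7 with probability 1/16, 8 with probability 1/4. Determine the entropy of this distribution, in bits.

2.875 bits

Each probability is a power of 1/2, so log₂(1/p) is an integer.
H = Σ p·log₂(1/p) = 1/16·4 + 1/8·3 + 1/16·4 + 1/4·2 + 1/16·4 + 1/16·4 + 1/16·4 + 1/16·4 + 1/4·2 = 2.875 bits.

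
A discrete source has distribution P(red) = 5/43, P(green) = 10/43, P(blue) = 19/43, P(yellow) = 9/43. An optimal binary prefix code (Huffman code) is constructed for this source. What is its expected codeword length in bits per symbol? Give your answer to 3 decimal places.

1.884 bits/symbol

Repeatedly combine the two least-probable nodes; the expected code length is the sum of the merged weights.
merge 5/43 + 9/43 → 14/43
merge 10/43 + 14/43 → 24/43
merge 19/43 + 24/43 → 1
L = 14/43 + 24/43 + 1 = 81/43 ≈ 1.884 bits/symbol.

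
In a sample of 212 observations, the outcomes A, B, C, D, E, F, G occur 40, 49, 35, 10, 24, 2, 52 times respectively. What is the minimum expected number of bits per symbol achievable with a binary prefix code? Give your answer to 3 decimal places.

Probabilities are the counts divided by 212.
Repeatedly combine the two least-probable nodes; the expected code length is the sum of the merged weights.
merge 1/106 + 5/106 → 3/53
merge 3/53 + 6/53 → 9/53
merge 35/212 + 9/53 → 71/212
merge 10/53 + 49/212 → 89/212
merge 13/53 + 71/212 → 123/212
merge 89/212 + 123/212 → 1
L = 3/53 + 9/53 + 71/212 + 89/212 + 123/212 + 1 = 543/212 ≈ 2.561 bits/symbol.

2.561 bits/symbol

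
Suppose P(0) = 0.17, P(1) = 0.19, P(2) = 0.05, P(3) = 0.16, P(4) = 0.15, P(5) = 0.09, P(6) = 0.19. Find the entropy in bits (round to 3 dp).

2.707 bits

H = −Σ pᵢ log₂ pᵢ.
−0.17·log₂(0.17) = 0.4346
−0.19·log₂(0.19) = 0.4552
−0.05·log₂(0.05) = 0.2161
−0.16·log₂(0.16) = 0.4230
−0.15·log₂(0.15) = 0.4105
−0.09·log₂(0.09) = 0.3127
−0.19·log₂(0.19) = 0.4552
Sum ≈ 2.7074 → 2.707 bits.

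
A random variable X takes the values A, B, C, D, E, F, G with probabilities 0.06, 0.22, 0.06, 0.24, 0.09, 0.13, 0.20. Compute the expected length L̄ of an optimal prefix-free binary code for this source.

2.66 bits/symbol

Repeatedly combine the two least-probable nodes; the expected code length is the sum of the merged weights.
merge 3/50 + 3/50 → 3/25
merge 9/100 + 3/25 → 21/100
merge 13/100 + 1/5 → 33/100
merge 21/100 + 11/50 → 43/100
merge 6/25 + 33/100 → 57/100
merge 43/100 + 57/100 → 1
L = 3/25 + 21/100 + 33/100 + 43/100 + 57/100 + 1 = 133/50 = 2.66 bits/symbol.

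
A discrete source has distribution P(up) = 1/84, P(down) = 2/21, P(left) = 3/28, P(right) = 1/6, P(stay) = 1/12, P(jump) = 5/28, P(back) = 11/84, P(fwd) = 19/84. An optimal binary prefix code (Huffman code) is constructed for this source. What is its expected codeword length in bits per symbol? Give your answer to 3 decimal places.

2.869 bits/symbol

Repeatedly combine the two least-probable nodes; the expected code length is the sum of the merged weights.
merge 1/84 + 1/12 → 2/21
merge 2/21 + 2/21 → 4/21
merge 3/28 + 11/84 → 5/21
merge 1/6 + 5/28 → 29/84
merge 4/21 + 19/84 → 5/12
merge 5/21 + 29/84 → 7/12
merge 5/12 + 7/12 → 1
L = 2/21 + 4/21 + 5/21 + 29/84 + 5/12 + 7/12 + 1 = 241/84 ≈ 2.869 bits/symbol.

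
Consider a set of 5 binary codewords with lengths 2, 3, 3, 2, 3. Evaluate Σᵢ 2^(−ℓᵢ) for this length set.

With common denominator 2^3 = 8: Σ 2^(−ℓᵢ) = 2/8 + 1/8 + 1/8 + 2/8 + 1/8 = 7/8 = 0.875.

0.875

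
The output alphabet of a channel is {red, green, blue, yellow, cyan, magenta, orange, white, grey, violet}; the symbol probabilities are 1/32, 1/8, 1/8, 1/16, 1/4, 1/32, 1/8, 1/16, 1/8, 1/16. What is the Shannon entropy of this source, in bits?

3.0625 bits

Each probability is a power of 1/2, so log₂(1/p) is an integer.
H = Σ p·log₂(1/p) = 1/32·5 + 1/8·3 + 1/8·3 + 1/16·4 + 1/4·2 + 1/32·5 + 1/8·3 + 1/16·4 + 1/8·3 + 1/16·4 = 3.0625 bits.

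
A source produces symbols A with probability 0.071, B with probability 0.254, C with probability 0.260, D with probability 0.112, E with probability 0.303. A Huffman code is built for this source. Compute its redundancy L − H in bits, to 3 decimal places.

Entropy H = −Σ p log₂ p ≈ 2.1541 bits.
Huffman merges: 71/1000+14/125→183/1000; 183/1000+127/500→437/1000; 13/50+303/1000→563/1000; 437/1000+563/1000→1. L = 2183/1000 ≈ 2.1830.
L − H = 2.1830 − 2.1541 = 0.029 bits.

0.029 bits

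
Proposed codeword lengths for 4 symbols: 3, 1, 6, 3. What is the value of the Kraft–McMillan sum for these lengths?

With common denominator 2^6 = 64: Σ 2^(−ℓᵢ) = 8/64 + 32/64 + 1/64 + 8/64 = 49/64 = 0.765625.

0.765625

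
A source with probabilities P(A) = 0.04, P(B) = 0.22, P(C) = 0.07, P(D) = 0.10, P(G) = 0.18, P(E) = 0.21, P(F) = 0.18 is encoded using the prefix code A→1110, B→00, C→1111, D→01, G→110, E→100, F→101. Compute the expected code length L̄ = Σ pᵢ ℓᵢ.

2.79 bits/symbol

L̄ = Σ pᵢ·ℓᵢ = 0.04·4 + 0.22·2 + 0.07·4 + 0.10·2 + 0.18·3 + 0.21·3 + 0.18·3 = 2.79 bits/symbol.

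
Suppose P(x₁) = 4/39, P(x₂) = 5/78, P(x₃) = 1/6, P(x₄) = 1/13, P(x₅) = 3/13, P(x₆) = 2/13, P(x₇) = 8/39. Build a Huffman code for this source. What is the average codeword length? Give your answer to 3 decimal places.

2.705 bits/symbol

Repeatedly combine the two least-probable nodes; the expected code length is the sum of the merged weights.
merge 5/78 + 1/13 → 11/78
merge 4/39 + 11/78 → 19/78
merge 2/13 + 1/6 → 25/78
merge 8/39 + 3/13 → 17/39
merge 19/78 + 25/78 → 22/39
merge 17/39 + 22/39 → 1
L = 11/78 + 19/78 + 25/78 + 17/39 + 22/39 + 1 = 211/78 ≈ 2.705 bits/symbol.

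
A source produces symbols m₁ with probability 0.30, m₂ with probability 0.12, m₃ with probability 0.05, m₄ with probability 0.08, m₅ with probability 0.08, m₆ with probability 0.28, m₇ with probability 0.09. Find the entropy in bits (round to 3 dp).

H = −Σ pᵢ log₂ pᵢ.
−0.30·log₂(0.30) = 0.5211
−0.12·log₂(0.12) = 0.3671
−0.05·log₂(0.05) = 0.2161
−0.08·log₂(0.08) = 0.2915
−0.08·log₂(0.08) = 0.2915
−0.28·log₂(0.28) = 0.5142
−0.09·log₂(0.09) = 0.3127
Sum ≈ 2.5141 → 2.514 bits.

2.514 bits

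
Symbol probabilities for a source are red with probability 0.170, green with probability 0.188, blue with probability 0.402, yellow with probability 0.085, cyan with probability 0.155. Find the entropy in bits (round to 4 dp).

H = −Σ pᵢ log₂ pᵢ.
−0.170·log₂(0.170) = 0.4346
−0.188·log₂(0.188) = 0.4533
−0.402·log₂(0.402) = 0.5285
−0.085·log₂(0.085) = 0.3023
−0.155·log₂(0.155) = 0.4169
Sum ≈ 2.1356 → 2.1356 bits.

2.1356 bits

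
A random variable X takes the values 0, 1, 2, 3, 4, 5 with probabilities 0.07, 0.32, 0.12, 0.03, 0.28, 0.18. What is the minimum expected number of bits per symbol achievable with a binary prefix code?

Repeatedly combine the two least-probable nodes; the expected code length is the sum of the merged weights.
merge 3/100 + 7/100 → 1/10
merge 1/10 + 3/25 → 11/50
merge 9/50 + 11/50 → 2/5
merge 7/25 + 8/25 → 3/5
merge 2/5 + 3/5 → 1
L = 1/10 + 11/50 + 2/5 + 3/5 + 1 = 58/25 = 2.32 bits/symbol.

2.32 bits/symbol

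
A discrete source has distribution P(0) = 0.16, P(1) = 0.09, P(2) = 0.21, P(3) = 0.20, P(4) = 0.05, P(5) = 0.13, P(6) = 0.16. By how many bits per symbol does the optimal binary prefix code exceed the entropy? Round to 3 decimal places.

0.035 bits

Entropy H = −Σ p log₂ p ≈ 2.6946 bits.
Huffman merges: 1/20+9/100→7/50; 13/100+7/50→27/100; 4/25+4/25→8/25; 1/5+21/100→41/100; 27/100+8/25→59/100; 41/100+59/100→1. L = 273/100 ≈ 2.7300.
L − H = 2.7300 − 2.6946 = 0.035 bits.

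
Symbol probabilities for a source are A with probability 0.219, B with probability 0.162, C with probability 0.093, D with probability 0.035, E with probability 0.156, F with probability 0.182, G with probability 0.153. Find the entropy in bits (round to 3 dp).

H = −Σ pᵢ log₂ pᵢ.
−0.219·log₂(0.219) = 0.4798
−0.162·log₂(0.162) = 0.4254
−0.093·log₂(0.093) = 0.3187
−0.035·log₂(0.035) = 0.1693
−0.156·log₂(0.156) = 0.4181
−0.182·log₂(0.182) = 0.4474
−0.153·log₂(0.153) = 0.4144
Sum ≈ 2.6731 → 2.673 bits.

2.673 bits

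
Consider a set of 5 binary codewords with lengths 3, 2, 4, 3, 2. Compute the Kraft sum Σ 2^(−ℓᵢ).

0.8125

With common denominator 2^4 = 16: Σ 2^(−ℓᵢ) = 2/16 + 4/16 + 1/16 + 2/16 + 4/16 = 13/16 = 0.8125.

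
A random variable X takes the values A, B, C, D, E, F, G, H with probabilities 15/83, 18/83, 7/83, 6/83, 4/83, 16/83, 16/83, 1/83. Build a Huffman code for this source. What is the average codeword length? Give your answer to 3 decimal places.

Repeatedly combine the two least-probable nodes; the expected code length is the sum of the merged weights.
merge 1/83 + 4/83 → 5/83
merge 5/83 + 6/83 → 11/83
merge 7/83 + 11/83 → 18/83
merge 15/83 + 16/83 → 31/83
merge 16/83 + 18/83 → 34/83
merge 18/83 + 31/83 → 49/83
merge 34/83 + 49/83 → 1
L = 5/83 + 11/83 + 18/83 + 31/83 + 34/83 + 49/83 + 1 = 231/83 ≈ 2.783 bits/symbol.

2.783 bits/symbol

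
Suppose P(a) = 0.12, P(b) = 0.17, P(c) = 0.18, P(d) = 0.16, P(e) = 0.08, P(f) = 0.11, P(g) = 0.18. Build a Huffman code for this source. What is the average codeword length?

2.82 bits/symbol

Repeatedly combine the two least-probable nodes; the expected code length is the sum of the merged weights.
merge 2/25 + 11/100 → 19/100
merge 3/25 + 4/25 → 7/25
merge 17/100 + 9/50 → 7/20
merge 9/50 + 19/100 → 37/100
merge 7/25 + 7/20 → 63/100
merge 37/100 + 63/100 → 1
L = 19/100 + 7/25 + 7/20 + 37/100 + 63/100 + 1 = 141/50 = 2.82 bits/symbol.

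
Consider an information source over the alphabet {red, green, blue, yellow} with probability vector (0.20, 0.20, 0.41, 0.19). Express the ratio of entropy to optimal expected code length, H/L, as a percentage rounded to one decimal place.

Entropy H = −Σ p log₂ p ≈ 1.9114 bits.
Huffman merges: 19/100+1/5→39/100; 1/5+39/100→59/100; 41/100+59/100→1. L = 99/50 ≈ 1.9800.
Efficiency = H/L = 1.9114/1.9800 = 96.5%.

96.5%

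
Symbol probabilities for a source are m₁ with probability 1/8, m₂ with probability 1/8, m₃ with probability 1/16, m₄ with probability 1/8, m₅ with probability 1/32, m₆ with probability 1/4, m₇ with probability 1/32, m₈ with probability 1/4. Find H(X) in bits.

2.6875 bits

Each probability is a power of 1/2, so log₂(1/p) is an integer.
H = Σ p·log₂(1/p) = 1/8·3 + 1/8·3 + 1/16·4 + 1/8·3 + 1/32·5 + 1/4·2 + 1/32·5 + 1/4·2 = 2.6875 bits.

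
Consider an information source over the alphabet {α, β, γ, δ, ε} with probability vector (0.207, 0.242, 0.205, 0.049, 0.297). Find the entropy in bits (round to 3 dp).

H = −Σ pᵢ log₂ pᵢ.
−0.207·log₂(0.207) = 0.4704
−0.242·log₂(0.242) = 0.4954
−0.205·log₂(0.205) = 0.4687
−0.049·log₂(0.049) = 0.2132
−0.297·log₂(0.297) = 0.5202
Sum ≈ 2.1678 → 2.168 bits.

2.168 bits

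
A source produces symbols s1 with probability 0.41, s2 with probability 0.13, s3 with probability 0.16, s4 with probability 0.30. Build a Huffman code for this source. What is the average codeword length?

Repeatedly combine the two least-probable nodes; the expected code length is the sum of the merged weights.
merge 13/100 + 4/25 → 29/100
merge 29/100 + 3/10 → 59/100
merge 41/100 + 59/100 → 1
L = 29/100 + 59/100 + 1 = 47/25 = 1.88 bits/symbol.

1.88 bits/symbol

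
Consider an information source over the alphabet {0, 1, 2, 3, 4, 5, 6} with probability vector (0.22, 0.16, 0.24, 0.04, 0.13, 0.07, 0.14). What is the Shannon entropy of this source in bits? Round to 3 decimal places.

2.632 bits

H = −Σ pᵢ log₂ pᵢ.
−0.22·log₂(0.22) = 0.4806
−0.16·log₂(0.16) = 0.4230
−0.24·log₂(0.24) = 0.4941
−0.04·log₂(0.04) = 0.1858
−0.13·log₂(0.13) = 0.3826
−0.07·log₂(0.07) = 0.2686
−0.14·log₂(0.14) = 0.3971
Sum ≈ 2.6318 → 2.632 bits.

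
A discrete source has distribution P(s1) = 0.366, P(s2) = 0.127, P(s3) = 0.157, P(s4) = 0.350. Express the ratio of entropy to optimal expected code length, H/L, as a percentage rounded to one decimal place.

96.9%

Entropy H = −Σ p log₂ p ≈ 1.8583 bits.
Huffman merges: 127/1000+157/1000→71/250; 71/250+7/20→317/500; 183/500+317/500→1. L = 959/500 ≈ 1.9180.
Efficiency = H/L = 1.8583/1.9180 = 96.9%.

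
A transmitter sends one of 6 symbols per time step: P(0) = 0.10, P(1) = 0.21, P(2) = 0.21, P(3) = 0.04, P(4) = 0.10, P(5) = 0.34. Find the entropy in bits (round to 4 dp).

2.3250 bits

H = −Σ pᵢ log₂ pᵢ.
−0.10·log₂(0.10) = 0.3322
−0.21·log₂(0.21) = 0.4728
−0.21·log₂(0.21) = 0.4728
−0.04·log₂(0.04) = 0.1858
−0.10·log₂(0.10) = 0.3322
−0.34·log₂(0.34) = 0.5292
Sum ≈ 2.3250 → 2.3250 bits.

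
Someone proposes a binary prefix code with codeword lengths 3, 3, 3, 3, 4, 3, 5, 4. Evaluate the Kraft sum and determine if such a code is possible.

With common denominator 2^5 = 32: Σ 2^(−ℓᵢ) = 4/32 + 4/32 + 4/32 + 4/32 + 2/32 + 4/32 + 1/32 + 2/32 = 25/32 = 0.78125.
Kraft's inequality requires Σ ≤ 1; here Σ = 0.78125 ≤ 1, so such a prefix code exists.

0.78125; yes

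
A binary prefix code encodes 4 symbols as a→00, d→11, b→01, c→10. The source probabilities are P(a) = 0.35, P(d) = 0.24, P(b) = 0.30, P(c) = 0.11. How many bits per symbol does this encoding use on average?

2 bits/symbol

L̄ = Σ pᵢ·ℓᵢ = 0.35·2 + 0.24·2 + 0.30·2 + 0.11·2 = 2 bits/symbol.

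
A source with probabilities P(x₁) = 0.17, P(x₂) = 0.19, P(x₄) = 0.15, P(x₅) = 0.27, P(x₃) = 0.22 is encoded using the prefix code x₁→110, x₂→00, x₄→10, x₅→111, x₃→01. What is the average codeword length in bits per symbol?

2.44 bits/symbol

L̄ = Σ pᵢ·ℓᵢ = 0.17·3 + 0.19·2 + 0.15·2 + 0.27·3 + 0.22·2 = 2.44 bits/symbol.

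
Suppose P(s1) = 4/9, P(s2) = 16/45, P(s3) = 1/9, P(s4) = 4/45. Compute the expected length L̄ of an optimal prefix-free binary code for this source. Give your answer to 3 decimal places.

Repeatedly combine the two least-probable nodes; the expected code length is the sum of the merged weights.
merge 4/45 + 1/9 → 1/5
merge 1/5 + 16/45 → 5/9
merge 4/9 + 5/9 → 1
L = 1/5 + 5/9 + 1 = 79/45 ≈ 1.756 bits/symbol.

1.756 bits/symbol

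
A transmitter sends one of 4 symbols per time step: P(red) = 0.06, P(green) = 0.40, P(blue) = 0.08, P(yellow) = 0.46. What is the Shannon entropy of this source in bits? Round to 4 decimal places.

1.5791 bits

H = −Σ pᵢ log₂ pᵢ.
−0.06·log₂(0.06) = 0.2435
−0.40·log₂(0.40) = 0.5288
−0.08·log₂(0.08) = 0.2915
−0.46·log₂(0.46) = 0.5153
Sum ≈ 1.5791 → 1.5791 bits.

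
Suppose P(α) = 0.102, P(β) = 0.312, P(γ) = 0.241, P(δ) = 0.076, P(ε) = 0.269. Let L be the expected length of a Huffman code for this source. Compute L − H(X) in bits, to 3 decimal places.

Entropy H = −Σ p log₂ p ≈ 2.1471 bits.
Huffman merges: 19/250+51/500→89/500; 89/500+241/1000→419/1000; 269/1000+39/125→581/1000; 419/1000+581/1000→1. L = 1089/500 ≈ 2.1780.
L − H = 2.1780 − 2.1471 = 0.031 bits.

0.031 bits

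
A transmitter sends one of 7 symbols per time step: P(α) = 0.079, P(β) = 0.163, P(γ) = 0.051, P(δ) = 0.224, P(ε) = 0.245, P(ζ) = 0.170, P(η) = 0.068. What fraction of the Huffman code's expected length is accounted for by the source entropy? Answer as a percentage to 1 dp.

Entropy H = −Σ p log₂ p ≈ 2.6138 bits.
Huffman merges: 51/1000+17/250→119/1000; 79/1000+119/1000→99/500; 163/1000+17/100→333/1000; 99/500+28/125→211/500; 49/200+333/1000→289/500; 211/500+289/500→1. L = 53/20 ≈ 2.6500.
Efficiency = H/L = 2.6138/2.6500 = 98.6%.

98.6%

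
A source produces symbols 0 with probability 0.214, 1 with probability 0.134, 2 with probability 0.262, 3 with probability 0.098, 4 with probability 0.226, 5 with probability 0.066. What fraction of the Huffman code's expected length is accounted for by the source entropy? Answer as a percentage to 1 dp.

Entropy H = −Σ p log₂ p ≈ 2.4430 bits.
Huffman merges: 33/500+49/500→41/250; 67/500+41/250→149/500; 107/500+113/500→11/25; 131/500+149/500→14/25; 11/25+14/25→1. L = 1231/500 ≈ 2.4620.
Efficiency = H/L = 2.4430/2.4620 = 99.2%.

99.2%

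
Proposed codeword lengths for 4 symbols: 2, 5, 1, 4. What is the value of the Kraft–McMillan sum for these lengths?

0.84375

With common denominator 2^5 = 32: Σ 2^(−ℓᵢ) = 8/32 + 1/32 + 16/32 + 2/32 = 27/32 = 0.84375.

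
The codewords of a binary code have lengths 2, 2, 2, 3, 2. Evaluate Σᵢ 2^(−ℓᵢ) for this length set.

With common denominator 2^3 = 8: Σ 2^(−ℓᵢ) = 2/8 + 2/8 + 2/8 + 1/8 + 2/8 = 9/8 = 1.125.

1.125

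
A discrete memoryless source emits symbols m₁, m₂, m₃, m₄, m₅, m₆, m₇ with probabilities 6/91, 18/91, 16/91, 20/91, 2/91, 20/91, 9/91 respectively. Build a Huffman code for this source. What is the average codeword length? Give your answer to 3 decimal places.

2.637 bits/symbol

Repeatedly combine the two least-probable nodes; the expected code length is the sum of the merged weights.
merge 2/91 + 6/91 → 8/91
merge 8/91 + 9/91 → 17/91
merge 16/91 + 17/91 → 33/91
merge 18/91 + 20/91 → 38/91
merge 20/91 + 33/91 → 53/91
merge 38/91 + 53/91 → 1
L = 8/91 + 17/91 + 33/91 + 38/91 + 53/91 + 1 = 240/91 ≈ 2.637 bits/symbol.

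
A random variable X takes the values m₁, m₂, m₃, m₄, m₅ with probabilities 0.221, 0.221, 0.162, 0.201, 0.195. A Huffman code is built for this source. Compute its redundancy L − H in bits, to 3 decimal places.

0.044 bits

Entropy H = −Σ p log₂ p ≈ 2.3132 bits.
Huffman merges: 81/500+39/200→357/1000; 201/1000+221/1000→211/500; 221/1000+357/1000→289/500; 211/500+289/500→1. L = 2357/1000 ≈ 2.3570.
L − H = 2.3570 − 2.3132 = 0.044 bits.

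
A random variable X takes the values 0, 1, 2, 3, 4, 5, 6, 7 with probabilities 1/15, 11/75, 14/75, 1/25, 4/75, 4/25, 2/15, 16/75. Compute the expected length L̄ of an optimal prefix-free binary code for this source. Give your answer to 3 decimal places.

2.853 bits/symbol

Repeatedly combine the two least-probable nodes; the expected code length is the sum of the merged weights.
merge 1/25 + 4/75 → 7/75
merge 1/15 + 7/75 → 4/25
merge 2/15 + 11/75 → 7/25
merge 4/25 + 4/25 → 8/25
merge 14/75 + 16/75 → 2/5
merge 7/25 + 8/25 → 3/5
merge 2/5 + 3/5 → 1
L = 7/75 + 4/25 + 7/25 + 8/25 + 2/5 + 3/5 + 1 = 214/75 ≈ 2.853 bits/symbol.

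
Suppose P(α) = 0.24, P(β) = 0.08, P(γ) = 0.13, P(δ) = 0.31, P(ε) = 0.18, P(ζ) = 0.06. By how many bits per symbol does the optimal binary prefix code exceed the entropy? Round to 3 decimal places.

Entropy H = −Σ p log₂ p ≈ 2.3809 bits.
Huffman merges: 3/50+2/25→7/50; 13/100+7/50→27/100; 9/50+6/25→21/50; 27/100+31/100→29/50; 21/50+29/50→1. L = 241/100 ≈ 2.4100.
L − H = 2.4100 − 2.3809 = 0.029 bits.

0.029 bits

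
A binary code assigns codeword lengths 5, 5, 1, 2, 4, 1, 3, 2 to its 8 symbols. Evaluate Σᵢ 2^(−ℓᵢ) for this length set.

With common denominator 2^5 = 32: Σ 2^(−ℓᵢ) = 1/32 + 1/32 + 16/32 + 8/32 + 2/32 + 16/32 + 4/32 + 8/32 = 56/32 = 1.75.

1.75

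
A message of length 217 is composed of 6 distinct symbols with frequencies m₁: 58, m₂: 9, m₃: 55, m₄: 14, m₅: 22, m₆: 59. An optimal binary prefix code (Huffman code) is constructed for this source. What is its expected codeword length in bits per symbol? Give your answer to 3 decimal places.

Probabilities are the counts divided by 217.
Repeatedly combine the two least-probable nodes; the expected code length is the sum of the merged weights.
merge 9/217 + 2/31 → 23/217
merge 22/217 + 23/217 → 45/217
merge 45/217 + 55/217 → 100/217
merge 58/217 + 59/217 → 117/217
merge 100/217 + 117/217 → 1
L = 23/217 + 45/217 + 100/217 + 117/217 + 1 = 502/217 ≈ 2.313 bits/symbol.

2.313 bits/symbol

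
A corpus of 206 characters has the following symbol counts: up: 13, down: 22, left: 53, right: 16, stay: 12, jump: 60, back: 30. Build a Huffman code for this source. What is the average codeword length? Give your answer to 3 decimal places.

2.573 bits/symbol

Probabilities are the counts divided by 206.
Repeatedly combine the two least-probable nodes; the expected code length is the sum of the merged weights.
merge 6/103 + 13/206 → 25/206
merge 8/103 + 11/103 → 19/103
merge 25/206 + 15/103 → 55/206
merge 19/103 + 53/206 → 91/206
merge 55/206 + 30/103 → 115/206
merge 91/206 + 115/206 → 1
L = 25/206 + 19/103 + 55/206 + 91/206 + 115/206 + 1 = 265/103 ≈ 2.573 bits/symbol.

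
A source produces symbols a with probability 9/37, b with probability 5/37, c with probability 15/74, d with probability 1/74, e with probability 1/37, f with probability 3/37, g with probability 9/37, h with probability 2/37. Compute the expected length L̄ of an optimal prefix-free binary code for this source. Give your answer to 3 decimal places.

Repeatedly combine the two least-probable nodes; the expected code length is the sum of the merged weights.
merge 1/74 + 1/37 → 3/74
merge 3/74 + 2/37 → 7/74
merge 3/37 + 7/74 → 13/74
merge 5/37 + 13/74 → 23/74
merge 15/74 + 9/37 → 33/74
merge 9/37 + 23/74 → 41/74
merge 33/74 + 41/74 → 1
L = 3/74 + 7/74 + 13/74 + 23/74 + 33/74 + 41/74 + 1 = 97/37 ≈ 2.622 bits/symbol.

2.622 bits/symbol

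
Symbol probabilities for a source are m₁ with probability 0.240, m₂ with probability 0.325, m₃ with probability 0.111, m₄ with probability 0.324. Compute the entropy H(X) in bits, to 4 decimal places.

H = −Σ pᵢ log₂ pᵢ.
−0.240·log₂(0.240) = 0.4941
−0.325·log₂(0.325) = 0.5270
−0.111·log₂(0.111) = 0.3520
−0.324·log₂(0.324) = 0.5268
Sum ≈ 1.8999 → 1.8999 bits.

1.8999 bits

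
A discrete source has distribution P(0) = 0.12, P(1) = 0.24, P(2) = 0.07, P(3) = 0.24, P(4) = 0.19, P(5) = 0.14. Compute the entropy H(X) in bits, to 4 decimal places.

H = −Σ pᵢ log₂ pᵢ.
−0.12·log₂(0.12) = 0.3671
−0.24·log₂(0.24) = 0.4941
−0.07·log₂(0.07) = 0.2686
−0.24·log₂(0.24) = 0.4941
−0.19·log₂(0.19) = 0.4552
−0.14·log₂(0.14) = 0.3971
Sum ≈ 2.4762 → 2.4762 bits.

2.4762 bits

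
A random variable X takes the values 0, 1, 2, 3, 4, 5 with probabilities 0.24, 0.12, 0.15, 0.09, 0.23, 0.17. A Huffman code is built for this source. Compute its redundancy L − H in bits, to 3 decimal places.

Entropy H = −Σ p log₂ p ≈ 2.5067 bits.
Huffman merges: 9/100+3/25→21/100; 3/20+17/100→8/25; 21/100+23/100→11/25; 6/25+8/25→14/25; 11/25+14/25→1. L = 253/100 ≈ 2.5300.
L − H = 2.5300 − 2.5067 = 0.023 bits.

0.023 bits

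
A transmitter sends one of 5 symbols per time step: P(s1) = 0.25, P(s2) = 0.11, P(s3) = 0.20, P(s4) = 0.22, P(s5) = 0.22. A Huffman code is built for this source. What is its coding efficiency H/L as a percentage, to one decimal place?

Entropy H = −Σ p log₂ p ≈ 2.2758 bits.
Huffman merges: 11/100+1/5→31/100; 11/50+11/50→11/25; 1/4+31/100→14/25; 11/25+14/25→1. L = 231/100 ≈ 2.3100.
Efficiency = H/L = 2.2758/2.3100 = 98.5%.

98.5%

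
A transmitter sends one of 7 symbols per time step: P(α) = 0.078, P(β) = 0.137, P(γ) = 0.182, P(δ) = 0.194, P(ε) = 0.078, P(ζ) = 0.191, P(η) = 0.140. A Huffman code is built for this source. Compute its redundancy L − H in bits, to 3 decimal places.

Entropy H = −Σ p log₂ p ≈ 2.7266 bits.
Huffman merges: 39/500+39/500→39/250; 137/1000+7/50→277/1000; 39/250+91/500→169/500; 191/1000+97/500→77/200; 277/1000+169/500→123/200; 77/200+123/200→1. L = 2771/1000 ≈ 2.7710.
L − H = 2.7710 − 2.7266 = 0.044 bits.

0.044 bits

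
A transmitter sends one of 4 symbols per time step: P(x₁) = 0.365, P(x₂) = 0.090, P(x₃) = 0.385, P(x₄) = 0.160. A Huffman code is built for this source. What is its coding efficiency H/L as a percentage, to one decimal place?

96.3%

Entropy H = −Σ p log₂ p ≈ 1.7966 bits.
Huffman merges: 9/100+4/25→1/4; 1/4+73/200→123/200; 77/200+123/200→1. L = 373/200 ≈ 1.8650.
Efficiency = H/L = 1.7966/1.8650 = 96.3%.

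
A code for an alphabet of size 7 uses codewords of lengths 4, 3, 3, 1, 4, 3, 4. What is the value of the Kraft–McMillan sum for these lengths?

With common denominator 2^4 = 16: Σ 2^(−ℓᵢ) = 1/16 + 2/16 + 2/16 + 8/16 + 1/16 + 2/16 + 1/16 = 17/16 = 1.0625.

1.0625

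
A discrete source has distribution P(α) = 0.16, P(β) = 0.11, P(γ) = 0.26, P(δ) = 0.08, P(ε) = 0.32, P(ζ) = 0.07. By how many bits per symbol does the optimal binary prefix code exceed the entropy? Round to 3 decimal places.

Entropy H = −Σ p log₂ p ≈ 2.3647 bits.
Huffman merges: 7/100+2/25→3/20; 11/100+3/20→13/50; 4/25+13/50→21/50; 13/50+8/25→29/50; 21/50+29/50→1. L = 241/100 ≈ 2.4100.
L − H = 2.4100 − 2.3647 = 0.045 bits.

0.045 bits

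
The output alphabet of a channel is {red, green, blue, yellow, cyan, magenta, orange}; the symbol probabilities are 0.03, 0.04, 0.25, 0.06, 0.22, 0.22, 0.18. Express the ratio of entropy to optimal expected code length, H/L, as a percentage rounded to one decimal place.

99.1%

Entropy H = −Σ p log₂ p ≈ 2.4875 bits.
Huffman merges: 3/100+1/25→7/100; 3/50+7/100→13/100; 13/100+9/50→31/100; 11/50+11/50→11/25; 1/4+31/100→14/25; 11/25+14/25→1. L = 251/100 ≈ 2.5100.
Efficiency = H/L = 2.4875/2.5100 = 99.1%.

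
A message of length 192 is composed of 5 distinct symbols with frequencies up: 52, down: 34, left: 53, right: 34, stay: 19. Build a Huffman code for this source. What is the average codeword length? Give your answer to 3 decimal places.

2.276 bits/symbol

Probabilities are the counts divided by 192.
Repeatedly combine the two least-probable nodes; the expected code length is the sum of the merged weights.
merge 19/192 + 17/96 → 53/192
merge 17/96 + 13/48 → 43/96
merge 53/192 + 53/192 → 53/96
merge 43/96 + 53/96 → 1
L = 53/192 + 43/96 + 53/96 + 1 = 437/192 ≈ 2.276 bits/symbol.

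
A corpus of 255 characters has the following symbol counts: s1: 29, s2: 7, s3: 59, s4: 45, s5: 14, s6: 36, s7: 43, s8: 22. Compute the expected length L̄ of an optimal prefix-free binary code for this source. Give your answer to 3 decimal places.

Probabilities are the counts divided by 255.
Repeatedly combine the two least-probable nodes; the expected code length is the sum of the merged weights.
merge 7/255 + 14/255 → 7/85
merge 7/85 + 22/255 → 43/255
merge 29/255 + 12/85 → 13/51
merge 43/255 + 43/255 → 86/255
merge 3/17 + 59/255 → 104/255
merge 13/51 + 86/255 → 151/255
merge 104/255 + 151/255 → 1
L = 7/85 + 43/255 + 13/51 + 86/255 + 104/255 + 151/255 + 1 = 145/51 ≈ 2.843 bits/symbol.

2.843 bits/symbol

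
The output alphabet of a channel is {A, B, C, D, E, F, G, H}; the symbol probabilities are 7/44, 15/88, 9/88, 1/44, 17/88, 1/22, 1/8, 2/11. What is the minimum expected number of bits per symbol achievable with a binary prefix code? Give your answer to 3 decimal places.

Repeatedly combine the two least-probable nodes; the expected code length is the sum of the merged weights.
merge 1/44 + 1/22 → 3/44
merge 3/44 + 9/88 → 15/88
merge 1/8 + 7/44 → 25/88
merge 15/88 + 15/88 → 15/44
merge 2/11 + 17/88 → 3/8
merge 25/88 + 15/44 → 5/8
merge 3/8 + 5/8 → 1
L = 3/44 + 15/88 + 25/88 + 15/44 + 3/8 + 5/8 + 1 = 63/22 ≈ 2.864 bits/symbol.

2.864 bits/symbol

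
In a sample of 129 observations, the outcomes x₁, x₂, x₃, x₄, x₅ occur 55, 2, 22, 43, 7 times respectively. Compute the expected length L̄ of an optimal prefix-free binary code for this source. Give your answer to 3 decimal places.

Probabilities are the counts divided by 129.
Repeatedly combine the two least-probable nodes; the expected code length is the sum of the merged weights.
merge 2/129 + 7/129 → 3/43
merge 3/43 + 22/129 → 31/129
merge 31/129 + 1/3 → 74/129
merge 55/129 + 74/129 → 1
L = 3/43 + 31/129 + 74/129 + 1 = 81/43 ≈ 1.884 bits/symbol.

1.884 bits/symbol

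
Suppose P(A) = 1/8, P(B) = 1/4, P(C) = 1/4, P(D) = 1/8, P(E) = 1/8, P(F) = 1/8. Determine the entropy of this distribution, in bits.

2.5 bits

Each probability is a power of 1/2, so log₂(1/p) is an integer.
H = Σ p·log₂(1/p) = 1/8·3 + 1/4·2 + 1/4·2 + 1/8·3 + 1/8·3 + 1/8·3 = 2.5 bits.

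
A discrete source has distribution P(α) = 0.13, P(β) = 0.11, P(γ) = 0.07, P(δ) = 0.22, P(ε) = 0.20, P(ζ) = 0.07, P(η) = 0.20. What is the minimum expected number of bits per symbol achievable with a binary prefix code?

Repeatedly combine the two least-probable nodes; the expected code length is the sum of the merged weights.
merge 7/100 + 7/100 → 7/50
merge 11/100 + 13/100 → 6/25
merge 7/50 + 1/5 → 17/50
merge 1/5 + 11/50 → 21/50
merge 6/25 + 17/50 → 29/50
merge 21/50 + 29/50 → 1
L = 7/50 + 6/25 + 17/50 + 21/50 + 29/50 + 1 = 68/25 = 2.72 bits/symbol.

2.72 bits/symbol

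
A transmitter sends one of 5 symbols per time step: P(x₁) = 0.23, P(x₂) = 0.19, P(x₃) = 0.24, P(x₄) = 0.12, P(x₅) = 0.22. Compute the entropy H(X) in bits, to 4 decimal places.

2.2847 bits

H = −Σ pᵢ log₂ pᵢ.
−0.23·log₂(0.23) = 0.4877
−0.19·log₂(0.19) = 0.4552
−0.24·log₂(0.24) = 0.4941
−0.12·log₂(0.12) = 0.3671
−0.22·log₂(0.22) = 0.4806
Sum ≈ 2.2847 → 2.2847 bits.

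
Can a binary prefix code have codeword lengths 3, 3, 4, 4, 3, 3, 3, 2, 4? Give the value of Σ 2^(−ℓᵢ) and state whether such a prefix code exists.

1.0625; no

With common denominator 2^4 = 16: Σ 2^(−ℓᵢ) = 2/16 + 2/16 + 1/16 + 1/16 + 2/16 + 2/16 + 2/16 + 4/16 + 1/16 = 17/16 = 1.0625.
Kraft's inequality requires Σ ≤ 1; here Σ = 1.0625 > 1, so no such prefix code exists.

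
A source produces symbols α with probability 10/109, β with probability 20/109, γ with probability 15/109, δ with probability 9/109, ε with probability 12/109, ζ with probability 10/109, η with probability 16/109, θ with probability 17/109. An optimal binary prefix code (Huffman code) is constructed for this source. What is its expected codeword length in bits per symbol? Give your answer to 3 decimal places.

Repeatedly combine the two least-probable nodes; the expected code length is the sum of the merged weights.
merge 9/109 + 10/109 → 19/109
merge 10/109 + 12/109 → 22/109
merge 15/109 + 16/109 → 31/109
merge 17/109 + 19/109 → 36/109
merge 20/109 + 22/109 → 42/109
merge 31/109 + 36/109 → 67/109
merge 42/109 + 67/109 → 1
L = 19/109 + 22/109 + 31/109 + 36/109 + 42/109 + 67/109 + 1 = 326/109 ≈ 2.991 bits/symbol.

2.991 bits/symbol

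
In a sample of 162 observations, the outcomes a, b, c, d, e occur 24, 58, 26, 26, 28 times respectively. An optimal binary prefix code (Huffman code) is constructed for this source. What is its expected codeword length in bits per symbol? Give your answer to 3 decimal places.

Probabilities are the counts divided by 162.
Repeatedly combine the two least-probable nodes; the expected code length is the sum of the merged weights.
merge 4/27 + 13/81 → 25/81
merge 13/81 + 14/81 → 1/3
merge 25/81 + 1/3 → 52/81
merge 29/81 + 52/81 → 1
L = 25/81 + 1/3 + 52/81 + 1 = 185/81 ≈ 2.284 bits/symbol.

2.284 bits/symbol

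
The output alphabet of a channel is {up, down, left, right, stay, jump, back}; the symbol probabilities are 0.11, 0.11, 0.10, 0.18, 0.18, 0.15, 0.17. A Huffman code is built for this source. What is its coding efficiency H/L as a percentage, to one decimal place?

Entropy H = −Σ p log₂ p ≈ 2.7685 bits.
Huffman merges: 1/10+11/100→21/100; 11/100+3/20→13/50; 17/100+9/50→7/20; 9/50+21/100→39/100; 13/50+7/20→61/100; 39/100+61/100→1. L = 141/50 ≈ 2.8200.
Efficiency = H/L = 2.7685/2.8200 = 98.2%.

98.2%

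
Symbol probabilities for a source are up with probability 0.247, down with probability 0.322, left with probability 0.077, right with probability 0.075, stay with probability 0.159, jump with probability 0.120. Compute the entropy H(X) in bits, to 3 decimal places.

2.379 bits

H = −Σ pᵢ log₂ pᵢ.
−0.247·log₂(0.247) = 0.4983
−0.322·log₂(0.322) = 0.5264
−0.077·log₂(0.077) = 0.2848
−0.075·log₂(0.075) = 0.2803
−0.159·log₂(0.159) = 0.4218
−0.120·log₂(0.120) = 0.3671
Sum ≈ 2.3787 → 2.379 bits.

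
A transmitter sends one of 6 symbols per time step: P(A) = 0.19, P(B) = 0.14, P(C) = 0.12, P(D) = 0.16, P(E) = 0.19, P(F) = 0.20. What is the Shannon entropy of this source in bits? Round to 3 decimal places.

2.562 bits

H = −Σ pᵢ log₂ pᵢ.
−0.19·log₂(0.19) = 0.4552
−0.14·log₂(0.14) = 0.3971
−0.12·log₂(0.12) = 0.3671
−0.16·log₂(0.16) = 0.4230
−0.19·log₂(0.19) = 0.4552
−0.20·log₂(0.20) = 0.4644
Sum ≈ 2.5620 → 2.562 bits.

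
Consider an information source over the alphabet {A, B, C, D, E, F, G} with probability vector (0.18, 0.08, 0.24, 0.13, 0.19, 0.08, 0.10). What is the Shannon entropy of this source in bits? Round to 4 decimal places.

H = −Σ pᵢ log₂ pᵢ.
−0.18·log₂(0.18) = 0.4453
−0.08·log₂(0.08) = 0.2915
−0.24·log₂(0.24) = 0.4941
−0.13·log₂(0.13) = 0.3826
−0.19·log₂(0.19) = 0.4552
−0.08·log₂(0.08) = 0.2915
−0.10·log₂(0.10) = 0.3322
Sum ≈ 2.6925 → 2.6925 bits.

2.6925 bits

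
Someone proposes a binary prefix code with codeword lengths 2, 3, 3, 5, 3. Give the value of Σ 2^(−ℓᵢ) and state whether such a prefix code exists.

With common denominator 2^5 = 32: Σ 2^(−ℓᵢ) = 8/32 + 4/32 + 4/32 + 1/32 + 4/32 = 21/32 = 0.65625.
Kraft's inequality requires Σ ≤ 1; here Σ = 0.65625 ≤ 1, so such a prefix code exists.

0.65625; yes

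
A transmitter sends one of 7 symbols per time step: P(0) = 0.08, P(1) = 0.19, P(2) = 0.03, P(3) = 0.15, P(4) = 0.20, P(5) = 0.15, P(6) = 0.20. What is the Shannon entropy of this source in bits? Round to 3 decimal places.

H = −Σ pᵢ log₂ pᵢ.
−0.08·log₂(0.08) = 0.2915
−0.19·log₂(0.19) = 0.4552
−0.03·log₂(0.03) = 0.1518
−0.15·log₂(0.15) = 0.4105
−0.20·log₂(0.20) = 0.4644
−0.15·log₂(0.15) = 0.4105
−0.20·log₂(0.20) = 0.4644
Sum ≈ 2.6484 → 2.648 bits.

2.648 bits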